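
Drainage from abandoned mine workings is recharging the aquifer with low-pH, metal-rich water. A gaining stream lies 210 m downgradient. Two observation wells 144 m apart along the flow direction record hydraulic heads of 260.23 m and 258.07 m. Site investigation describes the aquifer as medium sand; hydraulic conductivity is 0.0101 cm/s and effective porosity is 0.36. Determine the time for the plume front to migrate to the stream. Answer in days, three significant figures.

Hydraulic gradient i = (260.23 − 258.07) / 144 = 2.16 / 144 = 0.01500
K = 0.0101 cm/s × 864 = 8.726 m/d
q = Ki = 8.726 × 0.01500 = 0.1309 m/d
Seepage velocity v = q / n = 0.1309 / 0.36 = 0.3636 m/d
t = L / v = 210 / 0.3636 = 577.6 d

578 days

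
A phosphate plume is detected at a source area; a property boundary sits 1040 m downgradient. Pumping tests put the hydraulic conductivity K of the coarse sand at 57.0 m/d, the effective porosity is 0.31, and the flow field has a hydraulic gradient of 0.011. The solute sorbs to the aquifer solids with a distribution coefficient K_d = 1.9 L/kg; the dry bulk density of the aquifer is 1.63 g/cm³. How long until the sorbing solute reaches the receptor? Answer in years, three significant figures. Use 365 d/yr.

q = Ki = 57.0 × 0.011 = 0.6270 m/d
v = Ki/n = 57.0·0.011/0.31 = 2.023 m/d
Retardation R = 1 + ρ_b·K_d/n = 1 + 1.63×1.9/0.31 = 10.99
Contaminant velocity v_c = v/R = 2.023/10.99 = 0.1840 m/d
t = L/v_c = 1040/0.1840 = 5651 d
   = 5651/365 = 15.5 yr

15.5 years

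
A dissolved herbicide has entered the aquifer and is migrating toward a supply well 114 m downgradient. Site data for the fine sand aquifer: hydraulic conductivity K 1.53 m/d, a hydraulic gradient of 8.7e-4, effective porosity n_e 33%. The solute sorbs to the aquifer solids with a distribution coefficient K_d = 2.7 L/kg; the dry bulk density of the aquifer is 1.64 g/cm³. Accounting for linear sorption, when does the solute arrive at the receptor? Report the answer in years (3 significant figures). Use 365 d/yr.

1120 years

Darcy flux q = K·i = 1.53 × 8.7e-4 = 0.001331 m/d
Average linear velocity = 0.001331 / 0.33 = 0.004034 m/d
Retardation R = 1 + ρ_b·K_d/n = 1 + 1.64×2.7/0.33 = 14.42
Contaminant velocity v_c = v/R = 0.004034/14.42 = 2.798e-4 m/d
t = L/v_c = 114/2.798e-4 = 407500 d
   = 407500/365 = 1120 yr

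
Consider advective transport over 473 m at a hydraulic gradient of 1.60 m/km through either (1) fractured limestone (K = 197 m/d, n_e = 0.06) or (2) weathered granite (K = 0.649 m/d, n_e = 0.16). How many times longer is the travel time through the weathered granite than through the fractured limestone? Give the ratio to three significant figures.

Unit 1 (fractured limestone): v = 197×0.0016/0.06 = 5.253 m/d, t = 473/5.253 = 90.04 d
Unit 2 (weathered granite): v = 0.649×0.0016/0.16 = 0.006490 m/d, t = 473/0.006490 = 72880 d
t(weathered granite) / t(fractured limestone) = 72880/90.04 = 809

809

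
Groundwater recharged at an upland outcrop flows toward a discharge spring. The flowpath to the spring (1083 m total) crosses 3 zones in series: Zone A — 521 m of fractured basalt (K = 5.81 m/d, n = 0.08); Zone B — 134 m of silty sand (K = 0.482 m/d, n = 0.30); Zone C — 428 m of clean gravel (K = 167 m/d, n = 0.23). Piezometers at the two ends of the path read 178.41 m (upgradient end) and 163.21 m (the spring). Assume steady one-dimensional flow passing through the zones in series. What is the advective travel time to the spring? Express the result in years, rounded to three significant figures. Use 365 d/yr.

12.0 years

Total head drop ΔH = 178.41 − 163.21 = 15.20 m
Steady 1-D flow in series ⇒ the Darcy flux q is identical in every zone and the zone head losses add (resistances L/K in series).
Σ(L/K) = 521/5.81 + 134/0.482 + 428/167 = 89.67 + 278.0 + 2.563 = 370.2 d
q = ΔH / Σ(L/K) = 15.20 / 370.2 = 0.04105 m/d (same in every zone)
Zone A: v = q/n = 0.04105/0.08 = 0.5132 m/d → t_A = 521/0.5132 = 1015 d
Zone B: v = q/n = 0.04105/0.30 = 0.1368 m/d → t_B = 134/0.1368 = 979.2 d
Zone C: v = q/n = 0.04105/0.23 = 0.1785 m/d → t_C = 428/0.1785 = 2398 d
Total t = 1015 + 979.2 + 2398 = 4392 d
   = 4392 / 365 = 12.0 yr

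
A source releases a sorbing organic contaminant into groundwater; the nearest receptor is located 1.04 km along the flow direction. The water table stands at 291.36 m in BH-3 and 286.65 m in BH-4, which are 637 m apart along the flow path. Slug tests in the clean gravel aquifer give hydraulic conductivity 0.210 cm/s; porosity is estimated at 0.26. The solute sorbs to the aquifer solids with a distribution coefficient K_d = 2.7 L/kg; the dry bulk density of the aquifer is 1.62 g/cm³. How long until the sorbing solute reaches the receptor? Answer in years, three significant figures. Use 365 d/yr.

9.84 years

Hydraulic gradient i = (291.36 − 286.65) / 637 = 4.71 / 637 = 0.007394
K = 0.210 cm/s × 864 = 181.4 m/d
Darcy flux q = K·i = 181.4 × 0.007394 = 1.342 m/d
v = Ki/n = 181.4·0.007394/0.26 = 5.160 m/d
Retardation R = 1 + ρ_b·K_d/n = 1 + 1.62×2.7/0.26 = 17.82
Contaminant velocity v_c = v/R = 5.160/17.82 = 0.2895 m/d
L = 1.04 km = 1040 m
t = L/v_c = 1040/0.2895 = 3592 d
   = 3592/365 = 9.84 yr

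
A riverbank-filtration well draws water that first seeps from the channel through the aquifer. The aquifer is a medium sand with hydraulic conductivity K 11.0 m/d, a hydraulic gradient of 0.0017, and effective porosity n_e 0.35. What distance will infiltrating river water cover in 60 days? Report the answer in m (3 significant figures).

3.21 m

Specific discharge q = 11.0 × 0.0017 = 0.01870 m/d
Seepage velocity v = q / n = 0.01870 / 0.35 = 0.05343 m/d
L = v × T = 0.05343 × 60 = 3.206 m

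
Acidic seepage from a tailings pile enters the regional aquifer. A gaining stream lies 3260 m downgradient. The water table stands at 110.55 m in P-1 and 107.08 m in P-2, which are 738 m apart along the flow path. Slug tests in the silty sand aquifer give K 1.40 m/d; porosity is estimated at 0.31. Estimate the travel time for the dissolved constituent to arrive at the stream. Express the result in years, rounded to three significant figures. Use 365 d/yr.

Hydraulic gradient i = (110.55 − 107.08) / 738 = 3.47 / 738 = 0.004702
Darcy flux q = K·i = 1.40 × 0.004702 = 0.006583 m/d
v_s = q/n_e = 0.006583/0.31 = 0.02123 m/d
t = L / v = 3260 / 0.02123 = 153500 d
   = 153500 / 365 = 421 yr

421 years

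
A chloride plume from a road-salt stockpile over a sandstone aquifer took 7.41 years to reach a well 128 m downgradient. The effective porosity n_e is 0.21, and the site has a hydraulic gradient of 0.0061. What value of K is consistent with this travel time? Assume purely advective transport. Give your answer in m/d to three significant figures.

1.63 m/d

t = 7.41 years = 2705 d
v = L / t = 128 / 2705 = 0.04733 m/d
K = v · n / i = 0.04733 × 0.21 / 0.0061 = 1.63 m/d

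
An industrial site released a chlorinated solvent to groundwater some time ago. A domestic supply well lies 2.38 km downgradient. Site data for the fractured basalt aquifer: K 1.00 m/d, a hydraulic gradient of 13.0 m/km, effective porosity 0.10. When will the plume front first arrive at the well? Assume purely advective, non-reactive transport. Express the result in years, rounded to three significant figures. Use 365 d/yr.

Darcy flux q = K·i = 1.00 × 0.013 = 0.01300 m/d
Seepage velocity v = q / n = 0.01300 / 0.10 = 0.1300 m/d
L = 2.38 km = 2380 m
t = L / v = 2380 / 0.1300 = 18310 d
   = 18310 / 365 = 50.2 yr

50.2 years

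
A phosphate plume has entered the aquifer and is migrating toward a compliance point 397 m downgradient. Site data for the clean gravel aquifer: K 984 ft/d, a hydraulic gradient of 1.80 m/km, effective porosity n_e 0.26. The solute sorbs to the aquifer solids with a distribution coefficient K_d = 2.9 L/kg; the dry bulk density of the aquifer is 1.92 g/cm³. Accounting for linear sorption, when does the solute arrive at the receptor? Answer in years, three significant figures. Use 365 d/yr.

11.7 years

K = 984 ft/d × 0.3048 = 299.9 m/d
Darcy flux q = K·i = 299.9 × 0.0018 = 0.5399 m/d
Seepage velocity v = q / n = 0.5399 / 0.26 = 2.076 m/d
Retardation R = 1 + ρ_b·K_d/n = 1 + 1.92×2.9/0.26 = 22.42
Contaminant velocity v_c = v/R = 2.076/22.42 = 0.09263 m/d
t = L/v_c = 397/0.09263 = 4286 d
   = 4286/365 = 11.7 yr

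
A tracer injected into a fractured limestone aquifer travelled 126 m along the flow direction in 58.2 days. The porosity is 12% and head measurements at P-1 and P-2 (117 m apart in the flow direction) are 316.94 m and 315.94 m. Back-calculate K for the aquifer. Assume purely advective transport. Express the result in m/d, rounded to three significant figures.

Hydraulic gradient i = (316.94 − 315.94) / 117 = 1.00 / 117 = 0.008547
v = L / t = 126 / 58.2 = 2.165 m/d
K = v · n / i = 2.165 × 0.12 / 0.008547 = 30.4 m/d

30.4 m/d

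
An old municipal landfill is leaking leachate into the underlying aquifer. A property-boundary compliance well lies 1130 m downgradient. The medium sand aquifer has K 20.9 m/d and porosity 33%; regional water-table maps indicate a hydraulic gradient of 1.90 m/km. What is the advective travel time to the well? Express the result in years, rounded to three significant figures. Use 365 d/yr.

Specific discharge q = 20.9 × 0.0019 = 0.03971 m/d
Average linear velocity = 0.03971 / 0.33 = 0.1203 m/d
t = L / v = 1130 / 0.1203 = 9391 d
   = 9391 / 365 = 25.7 yr

25.7 years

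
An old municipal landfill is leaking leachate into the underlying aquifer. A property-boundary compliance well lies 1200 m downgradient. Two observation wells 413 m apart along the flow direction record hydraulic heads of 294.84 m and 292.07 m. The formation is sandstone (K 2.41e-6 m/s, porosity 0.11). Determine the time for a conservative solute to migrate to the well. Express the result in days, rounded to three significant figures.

94500 days

Hydraulic gradient i = (294.84 − 292.07) / 413 = 2.77 / 413 = 0.006707
K = 2.41e-6 m/s × 86400 s/d = 0.2082 m/d
q = Ki = 0.2082 × 0.006707 = 0.001397 m/d
Average linear velocity = 0.001397 / 0.11 = 0.01270 m/d
t = L / v = 1200 / 0.01270 = 94520 d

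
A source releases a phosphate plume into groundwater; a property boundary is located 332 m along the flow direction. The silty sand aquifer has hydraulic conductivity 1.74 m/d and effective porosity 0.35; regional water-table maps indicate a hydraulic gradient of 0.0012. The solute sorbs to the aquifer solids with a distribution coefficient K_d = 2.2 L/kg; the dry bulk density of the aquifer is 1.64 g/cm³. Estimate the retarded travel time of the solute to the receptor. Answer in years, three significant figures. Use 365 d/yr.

1720 years

q = Ki = 1.74 × 0.0012 = 0.002088 m/d
v = Ki/n = 1.74·0.0012/0.35 = 0.005966 m/d
Retardation R = 1 + ρ_b·K_d/n = 1 + 1.64×2.2/0.35 = 11.31
Contaminant velocity v_c = v/R = 0.005966/11.31 = 5.275e-4 m/d
t = L/v_c = 332/5.275e-4 = 629300 d
   = 629300/365 = 1720 yr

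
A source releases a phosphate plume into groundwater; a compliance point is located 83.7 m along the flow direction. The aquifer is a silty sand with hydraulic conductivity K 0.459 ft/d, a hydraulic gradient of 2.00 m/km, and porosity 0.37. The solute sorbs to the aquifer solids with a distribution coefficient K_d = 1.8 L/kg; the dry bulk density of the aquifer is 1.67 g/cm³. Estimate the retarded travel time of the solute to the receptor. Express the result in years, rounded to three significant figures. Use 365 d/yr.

2770 years

K = 0.459 ft/d × 0.3048 = 0.1399 m/d
q = Ki = 0.1399 × 0.0020 = 2.798e-4 m/d
v_s = q/n_e = 2.798e-4/0.37 = 7.562e-4 m/d
Retardation R = 1 + ρ_b·K_d/n = 1 + 1.67×1.8/0.37 = 9.124
Contaminant velocity v_c = v/R = 7.562e-4/9.124 = 8.288e-5 m/d
t = L/v_c = 83.7/8.288e-5 = 1.010e6 d
   = 1.010e6/365 = 2770 yr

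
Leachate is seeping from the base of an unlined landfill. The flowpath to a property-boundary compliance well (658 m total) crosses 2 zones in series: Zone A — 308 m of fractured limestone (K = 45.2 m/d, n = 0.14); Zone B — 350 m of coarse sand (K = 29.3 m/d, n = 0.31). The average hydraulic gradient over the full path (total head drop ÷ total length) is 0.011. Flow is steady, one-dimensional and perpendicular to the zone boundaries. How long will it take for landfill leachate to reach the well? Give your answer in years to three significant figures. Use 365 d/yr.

1.08 years

Continuity: the same q passes through each zone, so ΔH = q·Σ(L_j/K_j) — the zones act as resistances in series.
Σ(L/K) = 308/45.2 + 350/29.3 = 6.814 + 11.95 = 18.76 d
K_eq = L_total / Σ(L/K) = 658 / 18.76 = 35.08 m/d
q = K_eq · i = 35.08 × 0.011 = 0.3858 m/d (same in every zone)
Zone A: v = q/n = 0.3858/0.14 = 2.756 m/d → t_A = 308/2.756 = 111.8 d
Zone B: v = q/n = 0.3858/0.31 = 1.245 m/d → t_B = 350/1.245 = 281.2 d
Total t = 111.8 + 281.2 = 393.0 d
   = 393.0 / 365 = 1.08 yr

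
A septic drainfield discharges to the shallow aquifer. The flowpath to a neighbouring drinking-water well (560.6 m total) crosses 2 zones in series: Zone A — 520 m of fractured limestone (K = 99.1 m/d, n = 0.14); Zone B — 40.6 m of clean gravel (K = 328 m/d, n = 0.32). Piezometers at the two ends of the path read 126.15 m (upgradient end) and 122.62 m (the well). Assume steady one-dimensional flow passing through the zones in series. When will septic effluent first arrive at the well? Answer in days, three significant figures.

Total head drop ΔH = 126.15 − 122.62 = 3.53 m
Steady 1-D flow in series ⇒ the Darcy flux q is identical in every zone and the zone head losses add (resistances L/K in series).
Σ(L/K) = 520/99.1 + 40.6/328 = 5.247 + 0.1238 = 5.371 d
q = ΔH / Σ(L/K) = 3.53 / 5.371 = 0.6572 m/d (same in every zone)
Zone A: v = q/n = 0.6572/0.14 = 4.695 m/d → t_A = 520/4.695 = 110.8 d
Zone B: v = q/n = 0.6572/0.32 = 2.054 m/d → t_B = 40.6/2.054 = 19.77 d
Total t = 110.8 + 19.77 = 130.5 d

131 days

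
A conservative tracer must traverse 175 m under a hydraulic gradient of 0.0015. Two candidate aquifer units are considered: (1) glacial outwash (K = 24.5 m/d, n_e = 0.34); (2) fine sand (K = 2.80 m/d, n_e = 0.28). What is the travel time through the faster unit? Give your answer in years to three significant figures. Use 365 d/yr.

Unit 1 (glacial outwash): v = 24.5×0.0015/0.34 = 0.1081 m/d, t = 175/0.1081 = 1619 d
Unit 2 (fine sand): v = 2.80×0.0015/0.28 = 0.01500 m/d, t = 175/0.01500 = 11670 d
Faster: 1619 d / 365 = 4.44 yr

4.44 years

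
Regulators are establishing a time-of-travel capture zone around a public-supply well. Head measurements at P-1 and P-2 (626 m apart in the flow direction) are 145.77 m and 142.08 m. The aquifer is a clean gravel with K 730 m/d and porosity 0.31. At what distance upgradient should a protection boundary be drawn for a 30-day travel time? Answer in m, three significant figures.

416 m

Hydraulic gradient i = (145.77 − 142.08) / 626 = 3.69 / 626 = 0.005895
Specific discharge q = 730 × 0.005895 = 4.303 m/d
v = Ki/n = 730·0.005895/0.31 = 13.88 m/d
L = v × T = 13.88 × 30 = 416.4 m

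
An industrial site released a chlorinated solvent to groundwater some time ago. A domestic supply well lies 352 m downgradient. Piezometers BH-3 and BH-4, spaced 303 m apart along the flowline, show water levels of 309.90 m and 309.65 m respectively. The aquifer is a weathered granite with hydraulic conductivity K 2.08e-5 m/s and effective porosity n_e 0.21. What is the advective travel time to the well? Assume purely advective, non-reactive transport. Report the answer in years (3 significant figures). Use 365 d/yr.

137 years

Hydraulic gradient i = (309.90 − 309.65) / 303 = 0.25 / 303 = 8.251e-4
K = 2.08e-5 m/s × 86400 s/d = 1.797 m/d
Specific discharge q = 1.797 × 8.251e-4 = 0.001483 m/d
v = Ki/n = 1.797·8.251e-4/0.21 = 0.007061 m/d
t = L / v = 352 / 0.007061 = 49850 d
   = 49850 / 365 = 137 yr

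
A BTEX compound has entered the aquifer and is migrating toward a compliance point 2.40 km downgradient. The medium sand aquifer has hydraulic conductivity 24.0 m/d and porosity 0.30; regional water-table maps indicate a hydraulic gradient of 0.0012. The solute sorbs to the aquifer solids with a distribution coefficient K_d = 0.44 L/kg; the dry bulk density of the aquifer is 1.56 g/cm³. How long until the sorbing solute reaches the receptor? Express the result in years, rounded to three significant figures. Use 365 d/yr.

Darcy flux q = K·i = 24.0 × 0.0012 = 0.02880 m/d
Seepage velocity v = q / n = 0.02880 / 0.30 = 0.09600 m/d
Retardation R = 1 + ρ_b·K_d/n = 1 + 1.56×0.44/0.30 = 3.288
Contaminant velocity v_c = v/R = 0.09600/3.288 = 0.02920 m/d
L = 2.40 km = 2400 m
t = L/v_c = 2400/0.02920 = 82200 d
   = 82200/365 = 225 yr

225 years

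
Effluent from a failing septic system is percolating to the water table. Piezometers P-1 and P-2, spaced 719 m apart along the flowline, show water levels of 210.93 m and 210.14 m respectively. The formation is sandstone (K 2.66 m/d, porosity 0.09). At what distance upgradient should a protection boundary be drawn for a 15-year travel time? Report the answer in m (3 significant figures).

Hydraulic gradient i = (210.93 − 210.14) / 719 = 0.79 / 719 = 0.001099
Specific discharge q = 2.66 × 0.001099 = 0.002923 m/d
v = Ki/n = 2.66·0.001099/0.09 = 0.03247 m/d
T = 15 yr × 365 = 5475 d
L = v × T = 0.03247 × 5475 = 177.8 m

178 m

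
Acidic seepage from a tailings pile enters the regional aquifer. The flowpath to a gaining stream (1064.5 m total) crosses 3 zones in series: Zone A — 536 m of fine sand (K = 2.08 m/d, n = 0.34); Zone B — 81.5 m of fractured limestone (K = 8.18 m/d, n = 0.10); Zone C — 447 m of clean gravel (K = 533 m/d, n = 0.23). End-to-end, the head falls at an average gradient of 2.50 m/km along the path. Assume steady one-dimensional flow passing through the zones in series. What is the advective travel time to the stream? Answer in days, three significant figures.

Steady 1-D flow in series ⇒ the Darcy flux q is identical in every zone and the zone head losses add (resistances L/K in series).
Σ(L/K) = 536/2.08 + 81.5/8.18 + 447/533 = 257.7 + 9.963 + 0.8386 = 268.5 d
K_eq = L_total / Σ(L/K) = 1064.5 / 268.5 = 3.965 m/d
q = K_eq · i = 3.965 × 0.0025 = 0.009912 m/d (same in every zone)
Zone A: v = q/n = 0.009912/0.34 = 0.02915 m/d → t_A = 536/0.02915 = 18390 d
Zone B: v = q/n = 0.009912/0.10 = 0.09912 m/d → t_B = 81.5/0.09912 = 822.3 d
Zone C: v = q/n = 0.009912/0.23 = 0.04309 m/d → t_C = 447/0.04309 = 10370 d
Total t = 18390 + 822.3 + 10370 = 29580 d

29600 days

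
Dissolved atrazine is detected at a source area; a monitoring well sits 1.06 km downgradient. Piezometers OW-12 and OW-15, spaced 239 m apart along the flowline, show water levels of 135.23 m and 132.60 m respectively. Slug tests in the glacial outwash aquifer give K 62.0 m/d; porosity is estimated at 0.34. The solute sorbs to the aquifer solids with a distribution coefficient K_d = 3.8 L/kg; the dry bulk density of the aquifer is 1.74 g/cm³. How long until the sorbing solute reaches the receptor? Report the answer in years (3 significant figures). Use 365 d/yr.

29.6 years

Hydraulic gradient i = (135.23 − 132.60) / 239 = 2.63 / 239 = 0.01100
q = Ki = 62.0 × 0.01100 = 0.6823 m/d
v = Ki/n = 62.0·0.01100/0.34 = 2.007 m/d
Retardation R = 1 + ρ_b·K_d/n = 1 + 1.74×3.8/0.34 = 20.45
Contaminant velocity v_c = v/R = 2.007/20.45 = 0.09814 m/d
L = 1.06 km = 1060 m
t = L/v_c = 1060/0.09814 = 10800 d
   = 10800/365 = 29.6 yr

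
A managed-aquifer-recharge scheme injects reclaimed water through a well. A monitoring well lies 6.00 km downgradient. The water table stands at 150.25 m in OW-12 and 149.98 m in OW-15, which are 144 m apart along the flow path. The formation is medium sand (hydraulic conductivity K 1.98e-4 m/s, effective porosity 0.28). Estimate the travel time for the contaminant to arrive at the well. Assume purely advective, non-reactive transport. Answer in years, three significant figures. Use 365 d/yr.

Hydraulic gradient i = (150.25 − 149.98) / 144 = 0.27 / 144 = 0.001875
K = 1.98e-4 m/s × 86400 s/d = 17.11 m/d
Darcy flux q = K·i = 17.11 × 0.001875 = 0.03208 m/d
v_s = q/n_e = 0.03208/0.28 = 0.1146 m/d
L = 6.00 km = 6000 m
t = L / v = 6000 / 0.1146 = 52380 d
   = 52380 / 365 = 143 yr

143 years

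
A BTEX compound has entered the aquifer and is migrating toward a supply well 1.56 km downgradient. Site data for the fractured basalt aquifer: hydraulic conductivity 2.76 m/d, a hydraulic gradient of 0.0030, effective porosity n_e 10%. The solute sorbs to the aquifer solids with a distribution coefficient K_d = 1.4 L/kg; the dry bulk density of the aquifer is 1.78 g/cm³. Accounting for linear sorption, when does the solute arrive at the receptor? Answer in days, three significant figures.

Darcy flux q = K·i = 2.76 × 0.0030 = 0.008280 m/d
Seepage velocity v = q / n = 0.008280 / 0.10 = 0.08280 m/d
Retardation R = 1 + ρ_b·K_d/n = 1 + 1.78×1.4/0.10 = 25.92
Contaminant velocity v_c = v/R = 0.08280/25.92 = 0.003194 m/d
L = 1.56 km = 1560 m
t = L/v_c = 1560/0.003194 = 488300 d

488000 days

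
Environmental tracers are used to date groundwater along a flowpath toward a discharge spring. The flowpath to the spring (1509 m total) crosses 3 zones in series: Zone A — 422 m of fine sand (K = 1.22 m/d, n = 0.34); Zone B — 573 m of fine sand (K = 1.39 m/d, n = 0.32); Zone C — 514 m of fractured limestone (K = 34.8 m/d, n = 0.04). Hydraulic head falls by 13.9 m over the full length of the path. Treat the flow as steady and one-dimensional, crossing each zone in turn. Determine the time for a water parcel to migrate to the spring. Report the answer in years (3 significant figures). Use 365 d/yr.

52.9 years

Continuity: the same q passes through each zone, so ΔH = q·Σ(L_j/K_j) — the zones act as resistances in series.
Σ(L/K) = 422/1.22 + 573/1.39 + 514/34.8 = 345.9 + 412.2 + 14.77 = 772.9 d
q = ΔH / Σ(L/K) = 13.9 / 772.9 = 0.01798 m/d (same in every zone)
Zone A: v = q/n = 0.01798/0.34 = 0.05289 m/d → t_A = 422/0.05289 = 7978 d
Zone B: v = q/n = 0.01798/0.32 = 0.05620 m/d → t_B = 573/0.05620 = 10200 d
Zone C: v = q/n = 0.01798/0.04 = 0.4496 m/d → t_C = 514/0.4496 = 1143 d
Total t = 7978 + 10200 + 1143 = 19320 d
   = 19320 / 365 = 52.9 yr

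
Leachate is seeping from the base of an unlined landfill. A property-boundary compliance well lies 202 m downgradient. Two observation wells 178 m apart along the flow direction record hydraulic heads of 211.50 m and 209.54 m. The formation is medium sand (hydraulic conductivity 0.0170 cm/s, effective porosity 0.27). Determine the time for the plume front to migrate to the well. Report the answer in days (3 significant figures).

Hydraulic gradient i = (211.50 − 209.54) / 178 = 1.96 / 178 = 0.01101
K = 0.0170 cm/s × 864 = 14.69 m/d
q = Ki = 14.69 × 0.01101 = 0.1617 m/d
v_s = q/n_e = 0.1617/0.27 = 0.5990 m/d
t = L / v = 202 / 0.5990 = 337.2 d

337 days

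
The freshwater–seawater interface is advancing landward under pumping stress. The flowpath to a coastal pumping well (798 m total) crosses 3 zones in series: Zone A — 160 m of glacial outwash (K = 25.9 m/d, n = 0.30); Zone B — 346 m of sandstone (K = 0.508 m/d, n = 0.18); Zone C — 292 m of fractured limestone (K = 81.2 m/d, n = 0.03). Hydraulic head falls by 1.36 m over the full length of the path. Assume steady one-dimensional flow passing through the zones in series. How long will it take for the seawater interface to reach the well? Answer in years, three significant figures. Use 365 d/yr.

166 years

Steady 1-D flow in series ⇒ the Darcy flux q is identical in every zone and the zone head losses add (resistances L/K in series).
Σ(L/K) = 160/25.9 + 346/0.508 + 292/81.2 = 6.178 + 681.1 + 3.596 = 690.9 d
q = ΔH / Σ(L/K) = 1.36 / 690.9 = 0.001969 m/d (same in every zone)
Zone A: v = q/n = 0.001969/0.30 = 0.006562 m/d → t_A = 160/0.006562 = 24380 d
Zone B: v = q/n = 0.001969/0.18 = 0.01094 m/d → t_B = 346/0.01094 = 31640 d
Zone C: v = q/n = 0.001969/0.03 = 0.06562 m/d → t_C = 292/0.06562 = 4450 d
Total t = 24380 + 31640 + 4450 = 60470 d
   = 60470 / 365 = 166 yr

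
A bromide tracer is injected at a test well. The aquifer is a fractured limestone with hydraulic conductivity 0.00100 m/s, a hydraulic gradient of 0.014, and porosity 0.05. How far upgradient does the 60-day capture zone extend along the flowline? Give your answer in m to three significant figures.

1450 m

K = 0.00100 m/s × 86400 s/d = 86.40 m/d
Specific discharge q = 86.40 × 0.014 = 1.210 m/d
Average linear velocity = 1.210 / 0.05 = 24.19 m/d
L = v × T = 24.19 × 60 = 1452 m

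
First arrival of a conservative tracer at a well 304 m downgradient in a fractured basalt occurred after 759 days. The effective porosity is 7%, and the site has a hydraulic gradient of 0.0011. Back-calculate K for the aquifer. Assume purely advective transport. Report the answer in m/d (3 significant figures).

25.5 m/d

v = L / t = 304 / 759 = 0.4005 m/d
K = v · n / i = 0.4005 × 0.07 / 0.0011 = 25.5 m/d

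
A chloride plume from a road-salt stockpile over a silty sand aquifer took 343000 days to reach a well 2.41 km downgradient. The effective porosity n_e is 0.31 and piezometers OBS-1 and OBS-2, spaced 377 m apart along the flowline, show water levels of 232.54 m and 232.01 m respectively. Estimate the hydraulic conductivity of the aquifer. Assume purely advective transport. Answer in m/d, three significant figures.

Hydraulic gradient i = (232.54 − 232.01) / 377 = 0.53 / 377 = 0.001406
L = 2.41 km = 2410 m
v = L / t = 2410 / 343000 = 0.007026 m/d
K = v · n / i = 0.007026 × 0.31 / 0.001406 = 1.55 m/d

1.55 m/d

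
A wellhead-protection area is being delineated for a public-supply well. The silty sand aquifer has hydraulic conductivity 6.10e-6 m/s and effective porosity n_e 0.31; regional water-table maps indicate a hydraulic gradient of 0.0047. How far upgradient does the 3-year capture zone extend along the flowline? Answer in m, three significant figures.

K = 6.10e-6 m/s × 86400 s/d = 0.5270 m/d
Darcy flux q = K·i = 0.5270 × 0.0047 = 0.002477 m/d
Seepage velocity v = q / n = 0.002477 / 0.31 = 0.007991 m/d
T = 3 yr × 365 = 1095 d
L = v × T = 0.007991 × 1095 = 8.750 m

8.75 m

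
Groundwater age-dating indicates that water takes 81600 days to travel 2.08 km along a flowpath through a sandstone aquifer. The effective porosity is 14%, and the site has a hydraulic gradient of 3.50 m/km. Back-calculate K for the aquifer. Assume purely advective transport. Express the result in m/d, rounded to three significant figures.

L = 2.08 km = 2080 m
v = L / t = 2080 / 81600 = 0.02549 m/d
K = v · n / i = 0.02549 × 0.14 / 0.0035 = 1.02 m/d

1.02 m/d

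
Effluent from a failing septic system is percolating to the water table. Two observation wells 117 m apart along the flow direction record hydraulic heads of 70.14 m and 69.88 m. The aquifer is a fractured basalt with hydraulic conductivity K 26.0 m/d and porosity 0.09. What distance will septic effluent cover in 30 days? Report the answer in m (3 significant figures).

19.3 m

Hydraulic gradient i = (70.14 − 69.88) / 117 = 0.26 / 117 = 0.002222
Specific discharge q = 26.0 × 0.002222 = 0.05778 m/d
Seepage velocity v = q / n = 0.05778 / 0.09 = 0.6420 m/d
L = v × T = 0.6420 × 30 = 19.26 m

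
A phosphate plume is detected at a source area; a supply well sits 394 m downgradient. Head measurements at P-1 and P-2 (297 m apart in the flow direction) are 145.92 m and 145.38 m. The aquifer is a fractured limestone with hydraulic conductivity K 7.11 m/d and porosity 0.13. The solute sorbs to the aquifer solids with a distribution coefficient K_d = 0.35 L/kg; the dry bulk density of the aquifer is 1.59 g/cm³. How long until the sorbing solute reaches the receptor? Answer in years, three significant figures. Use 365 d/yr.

Hydraulic gradient i = (145.92 − 145.38) / 297 = 0.54 / 297 = 0.001818
q = Ki = 7.11 × 0.001818 = 0.01293 m/d
Seepage velocity v = q / n = 0.01293 / 0.13 = 0.09944 m/d
Retardation R = 1 + ρ_b·K_d/n = 1 + 1.59×0.35/0.13 = 5.281
Contaminant velocity v_c = v/R = 0.09944/5.281 = 0.01883 m/d
t = L/v_c = 394/0.01883 = 20920 d
   = 20920/365 = 57.3 yr

57.3 years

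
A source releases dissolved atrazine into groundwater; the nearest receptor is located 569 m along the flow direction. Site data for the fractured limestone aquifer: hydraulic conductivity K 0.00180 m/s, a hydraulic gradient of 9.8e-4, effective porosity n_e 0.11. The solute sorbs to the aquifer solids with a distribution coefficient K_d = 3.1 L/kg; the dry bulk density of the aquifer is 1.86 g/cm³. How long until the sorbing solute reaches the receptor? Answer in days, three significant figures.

21900 days

K = 0.00180 m/s × 86400 s/d = 155.5 m/d
q = Ki = 155.5 × 9.8e-4 = 0.1524 m/d
Seepage velocity v = q / n = 0.1524 / 0.11 = 1.386 m/d
Retardation R = 1 + ρ_b·K_d/n = 1 + 1.86×3.1/0.11 = 53.42
Contaminant velocity v_c = v/R = 1.386/53.42 = 0.02594 m/d
t = L/v_c = 569/0.02594 = 21940 d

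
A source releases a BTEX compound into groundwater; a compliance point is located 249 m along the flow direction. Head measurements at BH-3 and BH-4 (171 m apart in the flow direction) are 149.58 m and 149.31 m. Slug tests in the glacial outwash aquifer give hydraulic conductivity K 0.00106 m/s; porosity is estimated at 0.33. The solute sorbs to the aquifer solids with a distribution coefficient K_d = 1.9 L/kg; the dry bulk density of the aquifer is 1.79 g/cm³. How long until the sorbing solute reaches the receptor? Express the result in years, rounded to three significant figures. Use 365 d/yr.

Hydraulic gradient i = (149.58 − 149.31) / 171 = 0.27 / 171 = 0.001579
K = 0.00106 m/s × 86400 s/d = 91.58 m/d
q = Ki = 91.58 × 0.001579 = 0.1446 m/d
v_s = q/n_e = 0.1446/0.33 = 0.4382 m/d
Retardation R = 1 + ρ_b·K_d/n = 1 + 1.79×1.9/0.33 = 11.31
Contaminant velocity v_c = v/R = 0.4382/11.31 = 0.03876 m/d
t = L/v_c = 249/0.03876 = 6424 d
   = 6424/365 = 17.6 yr

17.6 years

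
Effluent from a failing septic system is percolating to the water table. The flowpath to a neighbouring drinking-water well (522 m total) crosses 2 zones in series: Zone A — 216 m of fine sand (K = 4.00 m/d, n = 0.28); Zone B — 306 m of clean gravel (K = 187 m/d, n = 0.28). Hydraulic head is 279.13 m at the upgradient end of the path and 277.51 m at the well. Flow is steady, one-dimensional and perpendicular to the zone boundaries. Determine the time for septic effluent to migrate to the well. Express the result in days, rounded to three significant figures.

Total head drop ΔH = 279.13 − 277.51 = 1.62 m
Continuity: the same q passes through each zone, so ΔH = q·Σ(L_j/K_j) — the zones act as resistances in series.
Σ(L/K) = 216/4.00 + 306/187 = 54.00 + 1.636 = 55.64 d
q = ΔH / Σ(L/K) = 1.62 / 55.64 = 0.02912 m/d (same in every zone)
Zone A: v = q/n = 0.02912/0.28 = 0.1040 m/d → t_A = 216/0.1040 = 2077 d
Zone B: v = q/n = 0.02912/0.28 = 0.1040 m/d → t_B = 306/0.1040 = 2943 d
Total t = 2077 + 2943 = 5020 d

5020 days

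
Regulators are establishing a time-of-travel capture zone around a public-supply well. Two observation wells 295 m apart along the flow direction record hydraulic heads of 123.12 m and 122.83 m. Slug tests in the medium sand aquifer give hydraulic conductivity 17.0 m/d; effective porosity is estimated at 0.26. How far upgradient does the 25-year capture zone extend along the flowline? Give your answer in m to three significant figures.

587 m

Hydraulic gradient i = (123.12 − 122.83) / 295 = 0.29 / 295 = 9.831e-4
Specific discharge q = 17.0 × 9.831e-4 = 0.01671 m/d
Average linear velocity = 0.01671 / 0.26 = 0.06428 m/d
T = 25 yr × 365 = 9125 d
L = v × T = 0.06428 × 9125 = 586.5 m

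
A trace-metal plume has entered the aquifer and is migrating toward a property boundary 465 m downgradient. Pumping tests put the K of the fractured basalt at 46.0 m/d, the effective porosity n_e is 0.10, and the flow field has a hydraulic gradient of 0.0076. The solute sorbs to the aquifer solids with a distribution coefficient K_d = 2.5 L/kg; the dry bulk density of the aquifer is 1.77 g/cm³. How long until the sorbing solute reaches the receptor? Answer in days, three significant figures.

6020 days

Specific discharge q = 46.0 × 0.0076 = 0.3496 m/d
Seepage velocity v = q / n = 0.3496 / 0.10 = 3.496 m/d
Retardation R = 1 + ρ_b·K_d/n = 1 + 1.77×2.5/0.10 = 45.25
Contaminant velocity v_c = v/R = 3.496/45.25 = 0.07726 m/d
t = L/v_c = 465/0.07726 = 6019 d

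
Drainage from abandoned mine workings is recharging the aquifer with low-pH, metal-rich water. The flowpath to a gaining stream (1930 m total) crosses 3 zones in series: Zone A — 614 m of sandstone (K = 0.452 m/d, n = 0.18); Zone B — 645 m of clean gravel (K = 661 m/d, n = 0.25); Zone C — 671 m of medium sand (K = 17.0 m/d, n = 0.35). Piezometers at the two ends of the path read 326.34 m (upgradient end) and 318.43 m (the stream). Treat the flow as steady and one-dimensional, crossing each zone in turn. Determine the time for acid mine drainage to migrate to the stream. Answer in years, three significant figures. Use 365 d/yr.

Total head drop ΔH = 326.34 − 318.43 = 7.91 m
Continuity: the same q passes through each zone, so ΔH = q·Σ(L_j/K_j) — the zones act as resistances in series.
Σ(L/K) = 614/0.452 + 645/661 + 671/17.0 = 1358 + 0.9758 + 39.47 = 1399 d
q = ΔH / Σ(L/K) = 7.91 / 1399 = 0.005655 m/d (same in every zone)
Zone A: v = q/n = 0.005655/0.18 = 0.03141 m/d → t_A = 614/0.03141 = 19550 d
Zone B: v = q/n = 0.005655/0.25 = 0.02262 m/d → t_B = 645/0.02262 = 28520 d
Zone C: v = q/n = 0.005655/0.35 = 0.01616 m/d → t_C = 671/0.01616 = 41530 d
Total t = 19550 + 28520 + 41530 = 89590 d
   = 89590 / 365 = 245 yr

245 years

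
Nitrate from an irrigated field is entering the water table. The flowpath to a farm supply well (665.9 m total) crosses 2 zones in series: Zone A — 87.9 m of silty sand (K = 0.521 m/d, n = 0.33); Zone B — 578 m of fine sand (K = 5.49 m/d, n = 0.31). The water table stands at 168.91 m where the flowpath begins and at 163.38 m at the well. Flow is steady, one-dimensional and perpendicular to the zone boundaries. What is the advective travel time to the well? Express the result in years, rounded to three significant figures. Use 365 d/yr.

28.3 years

Total head drop ΔH = 168.91 − 163.38 = 5.53 m
Continuity: the same q passes through each zone, so ΔH = q·Σ(L_j/K_j) — the zones act as resistances in series.
Σ(L/K) = 87.9/0.521 + 578/5.49 = 168.7 + 105.3 = 274.0 d
q = ΔH / Σ(L/K) = 5.53 / 274.0 = 0.02018 m/d (same in every zone)
Zone A: v = q/n = 0.02018/0.33 = 0.06116 m/d → t_A = 87.9/0.06116 = 1437 d
Zone B: v = q/n = 0.02018/0.31 = 0.06511 m/d → t_B = 578/0.06511 = 8878 d
Total t = 1437 + 8878 = 10320 d
   = 10320 / 365 = 28.3 yr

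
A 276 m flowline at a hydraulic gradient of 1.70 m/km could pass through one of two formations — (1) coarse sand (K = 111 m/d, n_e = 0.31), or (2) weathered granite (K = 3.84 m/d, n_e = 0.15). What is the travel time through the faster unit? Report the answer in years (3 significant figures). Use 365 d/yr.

1.24 years

Unit 1 (coarse sand): v = 111×0.0017/0.31 = 0.6087 m/d, t = 276/0.6087 = 453.4 d
Unit 2 (weathered granite): v = 3.84×0.0017/0.15 = 0.04352 m/d, t = 276/0.04352 = 6342 d
Faster: 453.4 d / 365 = 1.24 yr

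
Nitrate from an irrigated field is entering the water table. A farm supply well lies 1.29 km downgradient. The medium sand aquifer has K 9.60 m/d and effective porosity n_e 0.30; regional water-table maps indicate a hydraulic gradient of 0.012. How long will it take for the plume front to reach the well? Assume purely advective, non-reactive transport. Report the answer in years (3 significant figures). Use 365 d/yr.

9.20 years

Specific discharge q = 9.60 × 0.012 = 0.1152 m/d
Average linear velocity = 0.1152 / 0.30 = 0.3840 m/d
L = 1.29 km = 1290 m
t = L / v = 1290 / 0.3840 = 3359 d
   = 3359 / 365 = 9.20 yr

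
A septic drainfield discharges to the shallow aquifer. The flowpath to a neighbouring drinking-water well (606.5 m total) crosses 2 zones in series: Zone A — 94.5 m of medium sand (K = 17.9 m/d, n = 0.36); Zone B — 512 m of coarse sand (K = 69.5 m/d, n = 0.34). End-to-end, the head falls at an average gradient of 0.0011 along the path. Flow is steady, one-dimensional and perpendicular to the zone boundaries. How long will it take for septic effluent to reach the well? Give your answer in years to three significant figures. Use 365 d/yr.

Continuity: the same q passes through each zone, so ΔH = q·Σ(L_j/K_j) — the zones act as resistances in series.
Σ(L/K) = 94.5/17.9 + 512/69.5 = 5.279 + 7.367 = 12.65 d
K_eq = L_total / Σ(L/K) = 606.5 / 12.65 = 47.96 m/d
q = K_eq · i = 47.96 × 0.0011 = 0.05275 m/d (same in every zone)
Zone A: v = q/n = 0.05275/0.36 = 0.1465 m/d → t_A = 94.5/0.1465 = 644.9 d
Zone B: v = q/n = 0.05275/0.34 = 0.1552 m/d → t_B = 512/0.1552 = 3300 d
Total t = 644.9 + 3300 = 3945 d
   = 3945 / 365 = 10.8 yr

10.8 years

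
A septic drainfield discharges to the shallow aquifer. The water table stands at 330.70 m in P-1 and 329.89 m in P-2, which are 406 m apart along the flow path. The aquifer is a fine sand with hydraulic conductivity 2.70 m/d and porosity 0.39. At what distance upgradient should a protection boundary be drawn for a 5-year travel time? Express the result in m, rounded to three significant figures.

25.2 m

Hydraulic gradient i = (330.70 − 329.89) / 406 = 0.81 / 406 = 0.001995
Darcy flux q = K·i = 2.70 × 0.001995 = 0.005387 m/d
v_s = q/n_e = 0.005387/0.39 = 0.01381 m/d
T = 5 yr × 365 = 1825 d
L = v × T = 0.01381 × 1825 = 25.21 m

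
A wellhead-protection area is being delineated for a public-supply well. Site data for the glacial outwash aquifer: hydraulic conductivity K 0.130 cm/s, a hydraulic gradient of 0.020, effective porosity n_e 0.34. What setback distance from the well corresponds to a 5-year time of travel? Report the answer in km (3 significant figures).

K = 0.130 cm/s × 864 = 112.3 m/d
Specific discharge q = 112.3 × 0.020 = 2.246 m/d
Average linear velocity = 2.246 / 0.34 = 6.607 m/d
T = 5 yr × 365 = 1825 d
L = v × T = 6.607 × 1825 = 12060 m
   = 12.1 km

12.1 km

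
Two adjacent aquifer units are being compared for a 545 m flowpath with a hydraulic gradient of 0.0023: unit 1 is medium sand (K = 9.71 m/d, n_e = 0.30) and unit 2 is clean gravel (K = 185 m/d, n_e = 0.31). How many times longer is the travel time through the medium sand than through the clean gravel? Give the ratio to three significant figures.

18.4

Unit 1 (medium sand): v = 9.71×0.0023/0.30 = 0.07444 m/d, t = 545/0.07444 = 7321 d
Unit 2 (clean gravel): v = 185×0.0023/0.31 = 1.373 m/d, t = 545/1.373 = 397.1 d
t(medium sand) / t(clean gravel) = 7321/397.1 = 18.4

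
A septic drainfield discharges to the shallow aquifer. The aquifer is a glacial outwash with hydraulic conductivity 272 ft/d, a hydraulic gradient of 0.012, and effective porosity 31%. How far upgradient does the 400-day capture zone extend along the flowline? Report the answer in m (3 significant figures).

1280 m

K = 272 ft/d × 0.3048 = 82.91 m/d
q = Ki = 82.91 × 0.012 = 0.9949 m/d
v = Ki/n = 82.91·0.012/0.31 = 3.209 m/d
L = v × T = 3.209 × 400 = 1284 m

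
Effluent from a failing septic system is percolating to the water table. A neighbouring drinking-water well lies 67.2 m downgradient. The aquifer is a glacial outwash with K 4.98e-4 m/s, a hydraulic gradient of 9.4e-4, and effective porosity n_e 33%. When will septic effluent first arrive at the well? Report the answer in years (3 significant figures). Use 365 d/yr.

K = 4.98e-4 m/s × 86400 s/d = 43.03 m/d
Specific discharge q = 43.03 × 9.4e-4 = 0.04045 m/d
Average linear velocity = 0.04045 / 0.33 = 0.1226 m/d
t = L / v = 67.2 / 0.1226 = 548.3 d
   = 548.3 / 365 = 1.50 yr

1.50 years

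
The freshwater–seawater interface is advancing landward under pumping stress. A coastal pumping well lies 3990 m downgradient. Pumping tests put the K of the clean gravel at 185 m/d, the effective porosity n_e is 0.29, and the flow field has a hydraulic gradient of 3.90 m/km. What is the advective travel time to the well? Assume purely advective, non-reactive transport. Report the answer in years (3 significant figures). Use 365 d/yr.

4.39 years

Darcy flux q = K·i = 185 × 0.0039 = 0.7215 m/d
v_s = q/n_e = 0.7215/0.29 = 2.488 m/d
t = L / v = 3990 / 2.488 = 1604 d
   = 1604 / 365 = 4.39 yr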